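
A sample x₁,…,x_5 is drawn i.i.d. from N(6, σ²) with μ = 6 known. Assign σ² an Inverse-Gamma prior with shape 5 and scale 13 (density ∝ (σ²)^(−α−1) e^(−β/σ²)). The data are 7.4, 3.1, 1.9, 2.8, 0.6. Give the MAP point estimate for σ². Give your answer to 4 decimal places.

Sum of squared deviations about the known mean: SS = (7.4−6)² + (3.1−6)² + (1.9−6)² + (2.8−6)² + (0.6−6)² = 66.58.
The Normal likelihood contributes (σ²)^(−n/2) exp(−SS/(2σ²)), so the posterior is Inverse-Gamma(α + n/2, β + SS/2) = Inverse-Gamma(7.5, 46.29).
The mode of Inverse-Gamma(a, b) is b/(a+1) = 46.29/8.5 ≈ 5.4459.

σ̂²_MAP = 5.4459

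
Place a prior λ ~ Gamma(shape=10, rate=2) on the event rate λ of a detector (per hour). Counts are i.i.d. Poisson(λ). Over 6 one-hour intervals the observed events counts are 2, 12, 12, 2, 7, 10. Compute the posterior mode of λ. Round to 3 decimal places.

λ̂_MAP = 6.750

Σxᵢ = 2+12+12+2+7+10 = 45, with n = 6.
Posterior ∝ λ^9e^(−2λ) · λ^45e^(−6λ) = λ^54e^(−8λ), i.e. Gamma(shape=55, rate=8).
The mode of a Gamma(a, b) with a ≥ 1 (shape–rate) is (a−1)/b = 54/8 ≈ 6.750.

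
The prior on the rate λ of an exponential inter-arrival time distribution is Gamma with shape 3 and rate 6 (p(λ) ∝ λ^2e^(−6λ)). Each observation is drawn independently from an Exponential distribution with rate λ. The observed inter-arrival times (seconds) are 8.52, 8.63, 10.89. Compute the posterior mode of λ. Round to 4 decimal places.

The Exponential(rate=λ) likelihood is ∝ λ^n e^(−λΣtᵢ). Here n = 3 and Σtᵢ = 8.52 + 8.63 + 10.89 = 28.04.
Posterior ∝ λ^2e^(−6λ) · λ^3e^(−28.04λ) = λ^5e^(−34.04λ), i.e. Gamma(6, 34.04).
Mode = (a−1)/b = 5/34.04 ≈ 0.1469.

λ̂_MAP = 0.1469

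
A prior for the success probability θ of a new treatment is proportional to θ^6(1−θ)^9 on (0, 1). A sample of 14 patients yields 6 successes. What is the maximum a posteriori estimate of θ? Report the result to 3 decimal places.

θ̂_MAP = 0.414

The prior density ∝ θ^6(1−θ)^9 is the kernel of Beta(7, 10).
Data: 6 successes in 14 trials. The binomial likelihood contributes θ^6(1−θ)^8, so the posterior is Beta(7+6, 10+8) = Beta(13, 18).
For Beta(a, b) with a, b > 1 the mode is (a−1)/(a+b−2) = 12/29 ≈ 0.414.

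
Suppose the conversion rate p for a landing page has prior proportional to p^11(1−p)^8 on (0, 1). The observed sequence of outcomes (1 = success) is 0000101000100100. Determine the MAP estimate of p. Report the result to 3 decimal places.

The prior density ∝ p^11(1−p)^8 is the kernel of Beta(12, 9).
Data: 4 successes in 16 trials (from the sequence). The binomial likelihood contributes p^4(1−p)^12, so the posterior is Beta(12+4, 9+12) = Beta(16, 21).
For Beta(a, b) with a, b > 1 the mode is (a−1)/(a+b−2) = 15/35 ≈ 0.429.

p̂_MAP = 0.429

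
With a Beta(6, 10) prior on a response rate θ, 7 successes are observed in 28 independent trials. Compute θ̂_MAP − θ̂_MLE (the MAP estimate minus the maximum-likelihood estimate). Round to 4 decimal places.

MAP − MLE = 0.0357

Posterior is Beta(13, 31); MAP = (13−1)/(44−2) = 12/42 ≈ 0.28571.
MLE ignores the prior: θ̂_MLE = k/n = 7/28 ≈ 0.25000.
Difference = 12/42 − 7/28 = 1/28 ≈ 0.0357.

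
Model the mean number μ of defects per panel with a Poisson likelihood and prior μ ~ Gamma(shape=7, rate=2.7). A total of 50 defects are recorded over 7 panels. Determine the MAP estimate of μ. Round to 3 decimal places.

Σxᵢ = 50, n = 7.
Posterior ∝ μ^6e^(−2.7μ) · μ^50e^(−7μ) = μ^56e^(−9.7μ), i.e. Gamma(shape=57, rate=9.7).
The mode of a Gamma(a, b) with a ≥ 1 (shape–rate) is (a−1)/b = 56/9.7 ≈ 5.773.

μ̂_MAP = 5.773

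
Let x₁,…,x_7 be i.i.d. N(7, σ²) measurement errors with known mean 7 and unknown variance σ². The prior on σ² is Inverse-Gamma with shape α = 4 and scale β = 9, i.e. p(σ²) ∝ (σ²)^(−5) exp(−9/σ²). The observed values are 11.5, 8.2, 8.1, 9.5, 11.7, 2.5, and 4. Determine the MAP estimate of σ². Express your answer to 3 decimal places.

σ̂²_MAP = 5.794

Sum of squared deviations about the known mean: SS = (11.5−7)² + (8.2−7)² + (8.1−7)² + (9.5−7)² + (11.7−7)² + (2.5−7)² + (4−7)² = 80.49.
The Normal likelihood contributes (σ²)^(−n/2) exp(−SS/(2σ²)), so the posterior is Inverse-Gamma(α + n/2, β + SS/2) = Inverse-Gamma(7.5, 49.245).
The mode of Inverse-Gamma(a, b) is b/(a+1) = 49.245/8.5 ≈ 5.794.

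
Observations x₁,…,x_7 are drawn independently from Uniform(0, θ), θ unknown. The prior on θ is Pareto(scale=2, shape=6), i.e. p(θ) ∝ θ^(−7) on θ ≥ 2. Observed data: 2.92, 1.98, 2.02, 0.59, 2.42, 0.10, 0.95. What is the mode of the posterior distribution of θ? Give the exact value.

θ̂_MAP = 2.92

The Uniform(0, θ) likelihood is θ^(−n) for θ ≥ max(xᵢ), zero otherwise. Here max(xᵢ) = 2.92.
Posterior ∝ θ^(−7) · θ^(−7) = θ^(−14) on θ ≥ max(2, 2.92) = 2.92.
This density is strictly decreasing in θ, so the posterior mode lies at the lower boundary of the support.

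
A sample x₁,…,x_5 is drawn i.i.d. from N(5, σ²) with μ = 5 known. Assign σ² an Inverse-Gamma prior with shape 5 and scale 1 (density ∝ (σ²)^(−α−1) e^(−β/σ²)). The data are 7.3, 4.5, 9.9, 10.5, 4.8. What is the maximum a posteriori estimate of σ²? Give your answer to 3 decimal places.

σ̂²_MAP = 3.638

Sum of squared deviations about the known mean: SS = (7.3−5)² + (4.5−5)² + (9.9−5)² + (10.5−5)² + (4.8−5)² = 59.84.
The Normal likelihood contributes (σ²)^(−n/2) exp(−SS/(2σ²)), so the posterior is Inverse-Gamma(α + n/2, β + SS/2) = Inverse-Gamma(7.5, 30.92).
The mode of Inverse-Gamma(a, b) is b/(a+1) = 30.92/8.5 ≈ 3.638.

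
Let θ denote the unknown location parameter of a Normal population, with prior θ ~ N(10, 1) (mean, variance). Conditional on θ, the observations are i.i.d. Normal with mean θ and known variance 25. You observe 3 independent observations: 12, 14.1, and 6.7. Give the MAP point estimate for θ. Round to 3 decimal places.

θ̂_MAP = 10.100

n = 3; x̄ = (12 + 14.1 + 6.7)/3 = 32.8/3 = 164/15 ≈ 10.9333.
For a Normal prior and Normal likelihood with known variance, the posterior is Normal; its mode equals its mean, the precision-weighted average.
Prior precision 1/σ₀² = 1/1 = 1; data precision n/σ² = 3/25 = 0.12.
θ̂ = (1·10 + 0.12·(164/15)) / (1 + 0.12) = 11.312/1.12 = 10.100.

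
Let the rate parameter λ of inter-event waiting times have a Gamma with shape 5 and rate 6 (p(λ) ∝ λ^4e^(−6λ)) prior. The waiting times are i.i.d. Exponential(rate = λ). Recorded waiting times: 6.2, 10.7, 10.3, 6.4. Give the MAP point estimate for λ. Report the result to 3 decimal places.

The Exponential(rate=λ) likelihood is ∝ λ^n e^(−λΣtᵢ). Here n = 4 and Σtᵢ = 6.2 + 10.7 + 10.3 + 6.4 = 33.6.
Posterior ∝ λ^4e^(−6λ) · λ^4e^(−33.6λ) = λ^8e^(−39.6λ), i.e. Gamma(9, 39.6).
Mode = (a−1)/b = 8/39.6 ≈ 0.202.

λ̂_MAP = 0.202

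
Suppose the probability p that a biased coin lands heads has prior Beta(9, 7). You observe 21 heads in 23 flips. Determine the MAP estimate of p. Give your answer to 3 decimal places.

Prior: Beta(9, 7).
Data: 21 successes in 23 trials. The binomial likelihood contributes p^21(1−p)^2, so the posterior is Beta(9+21, 7+2) = Beta(30, 9).
For Beta(a, b) with a, b > 1 the mode is (a−1)/(a+b−2) = 29/37 ≈ 0.784.

p̂_MAP = 0.784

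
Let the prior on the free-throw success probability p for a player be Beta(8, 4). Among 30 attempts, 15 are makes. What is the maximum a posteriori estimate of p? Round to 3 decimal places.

Prior: Beta(8, 4).
Data: 15 successes in 30 trials. The binomial likelihood contributes p^15(1−p)^15, so the posterior is Beta(8+15, 4+15) = Beta(23, 19).
For Beta(a, b) with a, b > 1 the mode is (a−1)/(a+b−2) = 22/40 ≈ 0.550.

p̂_MAP = 0.550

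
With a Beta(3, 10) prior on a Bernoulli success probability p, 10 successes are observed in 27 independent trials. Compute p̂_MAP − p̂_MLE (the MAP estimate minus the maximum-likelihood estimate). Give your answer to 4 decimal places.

Posterior is Beta(13, 27); MAP = (13−1)/(40−2) = 12/38 ≈ 0.31579.
MLE ignores the prior: p̂_MLE = k/n = 10/27 ≈ 0.37037.
Difference = 12/38 − 10/27 = -28/513 ≈ -0.0546.

MAP − MLE = -0.0546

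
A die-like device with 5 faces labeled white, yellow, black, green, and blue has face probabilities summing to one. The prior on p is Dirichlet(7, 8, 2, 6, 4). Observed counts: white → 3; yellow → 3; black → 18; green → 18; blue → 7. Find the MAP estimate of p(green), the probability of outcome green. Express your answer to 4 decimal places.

The posterior is Dirichlet(αᵢ + nᵢ) = Dirichlet(10, 11, 20, 24, 11).
For a Dirichlet(a₁,…,a_K) with all aᵢ > 1, the mode has j-th component (aⱼ − 1)/(Σaᵢ − K).
Here Σaᵢ = 76 and K = 5, so p(green) = (24 − 1)/(76 − 5) = 23/71 ≈ 0.3239.

MAP estimate of p(green) = 0.3239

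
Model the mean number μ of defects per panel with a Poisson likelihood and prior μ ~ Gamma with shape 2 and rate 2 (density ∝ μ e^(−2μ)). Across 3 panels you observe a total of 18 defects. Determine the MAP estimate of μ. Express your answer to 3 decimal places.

Σxᵢ = 18, n = 3.
Posterior ∝ μe^(−2μ) · μ^18e^(−3μ) = μ^19e^(−5μ), i.e. Gamma(shape=20, rate=5).
The mode of a Gamma(a, b) with a ≥ 1 (shape–rate) is (a−1)/b = 19/5 ≈ 3.800.

μ̂_MAP = 3.800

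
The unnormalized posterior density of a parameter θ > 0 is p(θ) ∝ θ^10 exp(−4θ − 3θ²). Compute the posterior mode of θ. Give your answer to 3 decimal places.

ℓ'(θ) = 10/θ − 4 − 6θ. Setting this to zero and multiplying by θ: 6θ² + 4θ − 10 = 0.
θ = (−4 + √(4² + 4·6·10)) / (2·6) = (−4 + √256) / 12 = (−4 + 16)/12 = 1.
ℓ''(θ) = −10/θ² − 6 < 0, confirming a maximum.

θ̂_MAP = 1.000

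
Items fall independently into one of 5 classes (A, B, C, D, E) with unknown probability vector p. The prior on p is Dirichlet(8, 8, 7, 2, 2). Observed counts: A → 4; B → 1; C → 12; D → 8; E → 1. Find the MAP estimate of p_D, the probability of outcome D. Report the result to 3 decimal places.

MAP estimate of p_D = 0.188

The posterior is Dirichlet(αᵢ + nᵢ) = Dirichlet(12, 9, 19, 10, 3).
For a Dirichlet(a₁,…,a_K) with all aᵢ > 1, the mode has j-th component (aⱼ − 1)/(Σaᵢ − K).
Here Σaᵢ = 53 and K = 5, so p_D = (10 − 1)/(53 − 5) = 9/48 ≈ 0.188.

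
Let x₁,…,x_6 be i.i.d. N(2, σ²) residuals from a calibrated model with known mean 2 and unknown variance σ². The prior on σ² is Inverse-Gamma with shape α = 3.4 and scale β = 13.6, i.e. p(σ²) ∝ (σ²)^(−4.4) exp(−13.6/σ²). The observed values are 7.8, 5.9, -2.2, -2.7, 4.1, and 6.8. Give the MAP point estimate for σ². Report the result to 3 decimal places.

Sum of squared deviations about the known mean: SS = (7.8−2)² + (5.9−2)² + (-2.2−2)² + (-2.7−2)² + (4.1−2)² + (6.8−2)² = 116.03.
The Normal likelihood contributes (σ²)^(−n/2) exp(−SS/(2σ²)), so the posterior is Inverse-Gamma(α + n/2, β + SS/2) = Inverse-Gamma(6.4, 71.615).
The mode of Inverse-Gamma(a, b) is b/(a+1) = 71.615/7.4 ≈ 9.678.

σ̂²_MAP = 9.678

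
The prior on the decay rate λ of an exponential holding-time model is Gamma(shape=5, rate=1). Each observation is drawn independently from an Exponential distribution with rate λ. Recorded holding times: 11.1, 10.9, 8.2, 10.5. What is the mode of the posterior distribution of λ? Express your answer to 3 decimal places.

λ̂_MAP = 0.192

The Exponential(rate=λ) likelihood is ∝ λ^n e^(−λΣtᵢ). Here n = 4 and Σtᵢ = 11.1 + 10.9 + 8.2 + 10.5 = 40.7.
Posterior ∝ λ^4e^(−1λ) · λ^4e^(−40.7λ) = λ^8e^(−41.7λ), i.e. Gamma(9, 41.7).
Mode = (a−1)/b = 8/41.7 ≈ 0.192.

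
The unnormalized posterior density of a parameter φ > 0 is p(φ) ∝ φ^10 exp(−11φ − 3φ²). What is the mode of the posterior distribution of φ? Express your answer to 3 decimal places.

ℓ'(φ) = 10/φ − 11 − 6φ. Setting this to zero and multiplying by φ: 6φ² + 11φ − 10 = 0.
φ = (−11 + √(11² + 4·6·10)) / (2·6) = (−11 + √361) / 12 = (−11 + 19)/12 = 2/3.
ℓ''(φ) = −10/φ² − 6 < 0, confirming a maximum.

φ̂_MAP = 0.667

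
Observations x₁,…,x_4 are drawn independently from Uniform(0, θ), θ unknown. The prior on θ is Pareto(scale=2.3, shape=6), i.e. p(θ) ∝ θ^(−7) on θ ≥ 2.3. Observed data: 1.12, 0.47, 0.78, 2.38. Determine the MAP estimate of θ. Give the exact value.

θ̂_MAP = 2.38

The Uniform(0, θ) likelihood is θ^(−n) for θ ≥ max(xᵢ), zero otherwise. Here max(xᵢ) = 2.38.
Posterior ∝ θ^(−7) · θ^(−4) = θ^(−11) on θ ≥ max(2.3, 2.38) = 2.38.
This density is strictly decreasing in θ, so the posterior mode lies at the lower boundary of the support.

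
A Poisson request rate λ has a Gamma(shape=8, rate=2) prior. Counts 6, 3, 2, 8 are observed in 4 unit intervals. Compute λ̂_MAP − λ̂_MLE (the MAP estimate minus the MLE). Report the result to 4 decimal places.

Σxᵢ = 19. Posterior is Gamma(27, 6); MAP = (27−1)/6 = 26/6 ≈ 4.33333.
MLE = x̄ = 19/4 ≈ 4.75000.
Difference = 26/6 − 19/4 = -5/12 ≈ -0.4167.

MAP − MLE = -0.4167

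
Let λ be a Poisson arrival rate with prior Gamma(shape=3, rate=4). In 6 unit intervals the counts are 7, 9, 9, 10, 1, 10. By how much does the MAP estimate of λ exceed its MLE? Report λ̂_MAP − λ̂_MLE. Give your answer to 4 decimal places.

Σxᵢ = 46. Posterior is Gamma(49, 10); MAP = (49−1)/10 = 48/10 ≈ 4.80000.
MLE = x̄ = 46/6 ≈ 7.66667.
Difference = 48/10 − 46/6 = -43/15 ≈ -2.8667.

MAP − MLE = -2.8667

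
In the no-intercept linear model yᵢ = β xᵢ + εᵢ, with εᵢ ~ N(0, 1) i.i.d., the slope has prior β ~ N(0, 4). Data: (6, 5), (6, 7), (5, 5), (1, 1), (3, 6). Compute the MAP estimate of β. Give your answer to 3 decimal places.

β̂_MAP = 1.082

log p(β | y) = −Σ(yᵢ − βxᵢ)²/(2·1) − β²/(2·4) + const.
Setting the derivative to zero: Σxᵢ(yᵢ − βxᵢ)/1 − β/4 = 0, so β = Σxᵢyᵢ / (Σxᵢ² + σ²/τ²).
Σxᵢyᵢ = 6·5 + 6·7 + 5·5 + 1·1 + 3·6 = 116; Σxᵢ² = 107; σ²/τ² = 0.25.
β̂_MAP = 116 / (107 + 0.25) = 116/107.25 ≈ 1.082.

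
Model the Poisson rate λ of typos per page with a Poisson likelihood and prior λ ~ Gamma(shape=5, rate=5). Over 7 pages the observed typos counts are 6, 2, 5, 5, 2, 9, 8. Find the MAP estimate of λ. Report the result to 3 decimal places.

Σxᵢ = 6+2+5+5+2+9+8 = 37, with n = 7.
Posterior ∝ λ^4e^(−5λ) · λ^37e^(−7λ) = λ^41e^(−12λ), i.e. Gamma(shape=42, rate=12).
The mode of a Gamma(a, b) with a ≥ 1 (shape–rate) is (a−1)/b = 41/12 ≈ 3.417.

λ̂_MAP = 3.417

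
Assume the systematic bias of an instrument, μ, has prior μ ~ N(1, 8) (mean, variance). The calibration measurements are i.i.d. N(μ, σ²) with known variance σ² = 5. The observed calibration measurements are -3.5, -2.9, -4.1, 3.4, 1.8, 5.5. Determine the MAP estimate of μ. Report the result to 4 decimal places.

μ̂_MAP = 0.1245

n = 6; x̄ = ((-3.5) + (-2.9) + (-4.1) + 3.4 + 1.8 + 5.5)/6 = 0.2/6 = 1/30 ≈ 0.0333.
For a Normal prior and Normal likelihood with known variance, the posterior is Normal; its mode equals its mean, the precision-weighted average.
Prior precision 1/σ₀² = 1/8 = 0.125; data precision n/σ² = 6/5 = 1.2.
μ̂ = (0.125·1 + 1.2·(1/30)) / (0.125 + 1.2) = 0.165/1.325 = 33/265 ≈ 0.1245.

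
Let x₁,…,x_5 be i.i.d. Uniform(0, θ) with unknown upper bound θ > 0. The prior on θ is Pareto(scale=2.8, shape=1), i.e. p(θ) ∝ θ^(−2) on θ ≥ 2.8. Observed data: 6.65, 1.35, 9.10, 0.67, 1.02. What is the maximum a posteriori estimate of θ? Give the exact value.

The Uniform(0, θ) likelihood is θ^(−n) for θ ≥ max(xᵢ), zero otherwise. Here max(xᵢ) = 9.10.
Posterior ∝ θ^(−2) · θ^(−5) = θ^(−7) on θ ≥ max(2.8, 9.10) = 9.10.
This density is strictly decreasing in θ, so the posterior mode lies at the lower boundary of the support.

θ̂_MAP = 9.10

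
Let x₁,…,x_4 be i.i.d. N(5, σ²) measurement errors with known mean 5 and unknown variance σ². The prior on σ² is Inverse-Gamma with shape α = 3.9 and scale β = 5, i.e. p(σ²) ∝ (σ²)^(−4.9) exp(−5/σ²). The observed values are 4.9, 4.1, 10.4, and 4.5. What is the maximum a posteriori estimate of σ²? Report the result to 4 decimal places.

σ̂²_MAP = 2.9152

Sum of squared deviations about the known mean: SS = (4.9−5)² + (4.1−5)² + (10.4−5)² + (4.5−5)² = 30.23.
The Normal likelihood contributes (σ²)^(−n/2) exp(−SS/(2σ²)), so the posterior is Inverse-Gamma(α + n/2, β + SS/2) = Inverse-Gamma(5.9, 20.115).
The mode of Inverse-Gamma(a, b) is b/(a+1) = 20.115/6.9 ≈ 2.9152.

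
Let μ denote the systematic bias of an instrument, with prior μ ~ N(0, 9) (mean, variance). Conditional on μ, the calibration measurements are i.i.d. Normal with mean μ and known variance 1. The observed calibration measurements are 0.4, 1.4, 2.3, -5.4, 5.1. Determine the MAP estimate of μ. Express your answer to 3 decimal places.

n = 5; x̄ = (0.4 + 1.4 + 2.3 + (-5.4) + 5.1)/5 = 3.8/5 = 0.76.
For a Normal prior and Normal likelihood with known variance, the posterior is Normal; its mode equals its mean, the precision-weighted average.
Prior precision 1/σ₀² = 1/9; data precision n/σ² = 5/1 = 5.
μ̂ = ((1/9)·0 + 5·0.76) / (1/9 + 5) = 3.8/(46/9) = 171/230 ≈ 0.743.

μ̂_MAP = 0.743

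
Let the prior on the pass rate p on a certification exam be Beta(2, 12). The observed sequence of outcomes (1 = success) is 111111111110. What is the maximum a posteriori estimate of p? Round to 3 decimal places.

p̂_MAP = 0.500

Prior: Beta(2, 12).
Data: 11 successes in 12 trials (from the sequence). The binomial likelihood contributes p^11(1−p)^1, so the posterior is Beta(2+11, 12+1) = Beta(13, 13).
For Beta(a, b) with a, b > 1 the mode is (a−1)/(a+b−2) = 12/24 ≈ 0.500.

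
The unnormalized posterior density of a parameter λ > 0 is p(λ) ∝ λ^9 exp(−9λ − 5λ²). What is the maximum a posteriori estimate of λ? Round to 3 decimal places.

λ̂_MAP = 0.600

ℓ'(λ) = 9/λ − 9 − 10λ. Setting this to zero and multiplying by λ: 10λ² + 9λ − 9 = 0.
λ = (−9 + √(9² + 4·10·9)) / (2·10) = (−9 + √441) / 20 = (−9 + 21)/20 = 3/5.
ℓ''(λ) = −9/λ² − 10 < 0, confirming a maximum.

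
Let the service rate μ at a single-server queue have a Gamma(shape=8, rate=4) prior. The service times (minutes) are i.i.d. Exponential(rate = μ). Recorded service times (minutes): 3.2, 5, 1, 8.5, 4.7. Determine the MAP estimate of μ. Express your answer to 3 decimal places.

The Exponential(rate=μ) likelihood is ∝ μ^n e^(−μΣtᵢ). Here n = 5 and Σtᵢ = 3.2 + 5 + 1 + 8.5 + 4.7 = 22.4.
Posterior ∝ μ^7e^(−4μ) · μ^5e^(−22.4μ) = μ^12e^(−26.4μ), i.e. Gamma(13, 26.4).
Mode = (a−1)/b = 12/26.4 ≈ 0.455.

μ̂_MAP = 0.455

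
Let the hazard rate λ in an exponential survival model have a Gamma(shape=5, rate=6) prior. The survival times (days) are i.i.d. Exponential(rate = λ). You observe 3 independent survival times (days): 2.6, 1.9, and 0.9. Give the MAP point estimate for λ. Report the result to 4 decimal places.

λ̂_MAP = 0.6140

The Exponential(rate=λ) likelihood is ∝ λ^n e^(−λΣtᵢ). Here n = 3 and Σtᵢ = 2.6 + 1.9 + 0.9 = 5.4.
Posterior ∝ λ^4e^(−6λ) · λ^3e^(−5.4λ) = λ^7e^(−11.4λ), i.e. Gamma(8, 11.4).
Mode = (a−1)/b = 7/11.4 ≈ 0.6140.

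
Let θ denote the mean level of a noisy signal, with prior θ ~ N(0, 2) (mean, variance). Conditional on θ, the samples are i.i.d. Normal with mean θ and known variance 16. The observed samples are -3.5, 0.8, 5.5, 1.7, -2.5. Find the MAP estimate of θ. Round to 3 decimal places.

θ̂_MAP = 0.154

n = 5; x̄ = ((-3.5) + 0.8 + 5.5 + 1.7 + (-2.5))/5 = 2/5 = 0.4.
For a Normal prior and Normal likelihood with known variance, the posterior is Normal; its mode equals its mean, the precision-weighted average.
Prior precision 1/σ₀² = 1/2 = 0.5; data precision n/σ² = 5/16 = 0.3125.
θ̂ = (0.5·0 + 0.3125·0.4) / (0.5 + 0.3125) = 0.125/0.8125 = 2/13 ≈ 0.154.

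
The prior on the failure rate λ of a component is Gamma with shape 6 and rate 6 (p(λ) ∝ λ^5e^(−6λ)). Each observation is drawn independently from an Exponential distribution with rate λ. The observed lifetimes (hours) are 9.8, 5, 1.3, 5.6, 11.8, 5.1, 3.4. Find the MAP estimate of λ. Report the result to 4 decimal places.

The Exponential(rate=λ) likelihood is ∝ λ^n e^(−λΣtᵢ). Here n = 7 and Σtᵢ = 9.8 + 5 + 1.3 + 5.6 + 11.8 + 5.1 + 3.4 = 42.
Posterior ∝ λ^5e^(−6λ) · λ^7e^(−42λ) = λ^12e^(−48λ), i.e. Gamma(13, 48).
Mode = (a−1)/b = 12/48 ≈ 0.2500.

λ̂_MAP = 0.2500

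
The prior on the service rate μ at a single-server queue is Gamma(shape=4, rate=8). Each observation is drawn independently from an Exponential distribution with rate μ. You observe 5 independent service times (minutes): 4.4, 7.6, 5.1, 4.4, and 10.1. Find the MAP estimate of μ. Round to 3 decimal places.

The Exponential(rate=μ) likelihood is ∝ μ^n e^(−μΣtᵢ). Here n = 5 and Σtᵢ = 4.4 + 7.6 + 5.1 + 4.4 + 10.1 = 31.6.
Posterior ∝ μ^3e^(−8μ) · μ^5e^(−31.6μ) = μ^8e^(−39.6μ), i.e. Gamma(9, 39.6).
Mode = (a−1)/b = 8/39.6 ≈ 0.202.

μ̂_MAP = 0.202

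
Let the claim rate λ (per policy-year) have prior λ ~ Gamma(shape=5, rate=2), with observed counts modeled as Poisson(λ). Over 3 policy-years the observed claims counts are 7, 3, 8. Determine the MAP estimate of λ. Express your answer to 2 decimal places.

Σxᵢ = 7+3+8 = 18, with n = 3.
Posterior ∝ λ^4e^(−2λ) · λ^18e^(−3λ) = λ^22e^(−5λ), i.e. Gamma(shape=23, rate=5).
The mode of a Gamma(a, b) with a ≥ 1 (shape–rate) is (a−1)/b = 22/5 ≈ 4.40.

λ̂_MAP = 4.40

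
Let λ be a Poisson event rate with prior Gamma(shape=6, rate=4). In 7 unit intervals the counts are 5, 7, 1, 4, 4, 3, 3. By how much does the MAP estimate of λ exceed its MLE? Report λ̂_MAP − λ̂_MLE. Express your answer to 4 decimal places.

MAP − MLE = -0.9481

Σxᵢ = 27. Posterior is Gamma(33, 11); MAP = (33−1)/11 = 32/11 ≈ 2.90909.
MLE = x̄ = 27/7 ≈ 3.85714.
Difference = 32/11 − 27/7 = -73/77 ≈ -0.9481.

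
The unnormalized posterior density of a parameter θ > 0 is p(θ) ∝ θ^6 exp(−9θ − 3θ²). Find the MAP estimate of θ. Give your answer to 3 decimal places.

θ̂_MAP = 0.500

ℓ'(θ) = 6/θ − 9 − 6θ. Setting this to zero and multiplying by θ: 6θ² + 9θ − 6 = 0.
θ = (−9 + √(9² + 4·6·6)) / (2·6) = (−9 + √225) / 12 = (−9 + 15)/12 = 1/2.
ℓ''(θ) = −6/θ² − 6 < 0, confirming a maximum.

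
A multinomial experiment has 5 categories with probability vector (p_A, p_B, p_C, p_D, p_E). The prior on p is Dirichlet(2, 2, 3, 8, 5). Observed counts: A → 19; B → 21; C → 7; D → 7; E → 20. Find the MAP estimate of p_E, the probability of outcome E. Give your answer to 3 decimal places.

The posterior is Dirichlet(αᵢ + nᵢ) = Dirichlet(21, 23, 10, 15, 25).
For a Dirichlet(a₁,…,a_K) with all aᵢ > 1, the mode has j-th component (aⱼ − 1)/(Σaᵢ − K).
Here Σaᵢ = 94 and K = 5, so p_E = (25 − 1)/(94 − 5) = 24/89 ≈ 0.270.

MAP estimate of p_E = 0.270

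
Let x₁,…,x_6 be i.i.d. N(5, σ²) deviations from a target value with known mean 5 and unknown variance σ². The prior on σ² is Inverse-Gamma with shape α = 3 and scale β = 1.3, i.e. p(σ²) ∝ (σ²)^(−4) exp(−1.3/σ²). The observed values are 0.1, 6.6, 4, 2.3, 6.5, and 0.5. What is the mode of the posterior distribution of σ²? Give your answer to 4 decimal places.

σ̂²_MAP = 4.2829

Sum of squared deviations about the known mean: SS = (0.1−5)² + (6.6−5)² + (4−5)² + (2.3−5)² + (6.5−5)² + (0.5−5)² = 57.36.
The Normal likelihood contributes (σ²)^(−n/2) exp(−SS/(2σ²)), so the posterior is Inverse-Gamma(α + n/2, β + SS/2) = Inverse-Gamma(6, 29.98).
The mode of Inverse-Gamma(a, b) is b/(a+1) = 29.98/7 ≈ 4.2829.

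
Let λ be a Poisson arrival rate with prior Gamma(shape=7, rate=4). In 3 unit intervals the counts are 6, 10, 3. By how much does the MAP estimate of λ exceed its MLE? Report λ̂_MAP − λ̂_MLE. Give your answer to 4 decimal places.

Σxᵢ = 19. Posterior is Gamma(26, 7); MAP = (26−1)/7 = 25/7 ≈ 3.57143.
MLE = x̄ = 19/3 ≈ 6.33333.
Difference = 25/7 − 19/3 = -58/21 ≈ -2.7619.

MAP − MLE = -2.7619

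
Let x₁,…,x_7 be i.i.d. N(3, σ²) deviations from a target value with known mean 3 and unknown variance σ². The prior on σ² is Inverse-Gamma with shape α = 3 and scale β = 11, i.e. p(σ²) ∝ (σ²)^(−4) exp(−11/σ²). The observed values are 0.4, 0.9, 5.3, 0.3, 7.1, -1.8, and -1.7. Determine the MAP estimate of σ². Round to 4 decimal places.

σ̂²_MAP = 7.1793

Sum of squared deviations about the known mean: SS = (0.4−3)² + (0.9−3)² + (5.3−3)² + (0.3−3)² + (7.1−3)² + (-1.8−3)² + (-1.7−3)² = 85.69.
The Normal likelihood contributes (σ²)^(−n/2) exp(−SS/(2σ²)), so the posterior is Inverse-Gamma(α + n/2, β + SS/2) = Inverse-Gamma(6.5, 53.845).
The mode of Inverse-Gamma(a, b) is b/(a+1) = 53.845/7.5 ≈ 7.1793.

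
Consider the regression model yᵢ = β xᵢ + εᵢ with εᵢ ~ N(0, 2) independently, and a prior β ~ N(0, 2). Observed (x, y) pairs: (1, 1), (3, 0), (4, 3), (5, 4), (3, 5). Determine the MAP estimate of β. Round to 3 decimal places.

log p(β | y) = −Σ(yᵢ − βxᵢ)²/(2·2) − β²/(2·2) + const.
Setting the derivative to zero: Σxᵢ(yᵢ − βxᵢ)/2 − β/2 = 0, so β = Σxᵢyᵢ / (Σxᵢ² + σ²/τ²).
Σxᵢyᵢ = 1·1 + 3·0 + 4·3 + 5·4 + 3·5 = 48; Σxᵢ² = 60; σ²/τ² = 1.
β̂_MAP = 48 / (60 + 1) = 48/61 ≈ 0.787.

β̂_MAP = 0.787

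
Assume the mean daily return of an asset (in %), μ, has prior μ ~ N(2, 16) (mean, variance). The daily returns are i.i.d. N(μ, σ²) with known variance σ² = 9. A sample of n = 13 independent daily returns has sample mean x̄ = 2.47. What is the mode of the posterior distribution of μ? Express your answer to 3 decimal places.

μ̂_MAP = 2.451

n = 13, x̄ = 2.47.
For a Normal prior and Normal likelihood with known variance, the posterior is Normal; its mode equals its mean, the precision-weighted average.
Prior precision 1/σ₀² = 1/16 = 0.0625; data precision n/σ² = 13/9.
μ̂ = (0.0625·2 + (13/9)·2.47) / (0.0625 + 13/9) = (6647/1800)/(217/144) = 13294/5425 ≈ 2.451.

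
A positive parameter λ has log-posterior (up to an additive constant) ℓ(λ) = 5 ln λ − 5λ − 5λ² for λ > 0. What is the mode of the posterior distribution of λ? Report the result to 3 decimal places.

λ̂_MAP = 0.500

ℓ'(λ) = 5/λ − 5 − 10λ. Setting this to zero and multiplying by λ: 10λ² + 5λ − 5 = 0.
λ = (−5 + √(5² + 4·10·5)) / (2·10) = (−5 + √225) / 20 = (−5 + 15)/20 = 1/2.
ℓ''(λ) = −5/λ² − 10 < 0, confirming a maximum.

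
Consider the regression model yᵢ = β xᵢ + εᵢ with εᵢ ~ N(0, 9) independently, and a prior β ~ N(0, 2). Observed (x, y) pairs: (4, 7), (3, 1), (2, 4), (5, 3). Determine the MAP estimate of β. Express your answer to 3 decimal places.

β̂_MAP = 0.923

log p(β | y) = −Σ(yᵢ − βxᵢ)²/(2·9) − β²/(2·2) + const.
Setting the derivative to zero: Σxᵢ(yᵢ − βxᵢ)/9 − β/2 = 0, so β = Σxᵢyᵢ / (Σxᵢ² + σ²/τ²).
Σxᵢyᵢ = 4·7 + 3·1 + 2·4 + 5·3 = 54; Σxᵢ² = 54; σ²/τ² = 4.5.
β̂_MAP = 54 / (54 + 4.5) = 54/58.5 ≈ 0.923.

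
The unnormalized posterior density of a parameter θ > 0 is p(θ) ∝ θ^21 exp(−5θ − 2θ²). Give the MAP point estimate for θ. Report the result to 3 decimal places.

ℓ'(θ) = 21/θ − 5 − 4θ. Setting this to zero and multiplying by θ: 4θ² + 5θ − 21 = 0.
θ = (−5 + √(5² + 4·4·21)) / (2·4) = (−5 + √361) / 8 = (−5 + 19)/8 = 7/4.
ℓ''(θ) = −21/θ² − 4 < 0, confirming a maximum.

θ̂_MAP = 1.750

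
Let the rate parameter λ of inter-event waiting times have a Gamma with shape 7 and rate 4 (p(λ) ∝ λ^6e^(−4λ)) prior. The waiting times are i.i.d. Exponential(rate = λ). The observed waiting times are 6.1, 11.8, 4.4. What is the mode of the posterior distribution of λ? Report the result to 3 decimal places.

The Exponential(rate=λ) likelihood is ∝ λ^n e^(−λΣtᵢ). Here n = 3 and Σtᵢ = 6.1 + 11.8 + 4.4 = 22.3.
Posterior ∝ λ^6e^(−4λ) · λ^3e^(−22.3λ) = λ^9e^(−26.3λ), i.e. Gamma(10, 26.3).
Mode = (a−1)/b = 9/26.3 ≈ 0.342.

λ̂_MAP = 0.342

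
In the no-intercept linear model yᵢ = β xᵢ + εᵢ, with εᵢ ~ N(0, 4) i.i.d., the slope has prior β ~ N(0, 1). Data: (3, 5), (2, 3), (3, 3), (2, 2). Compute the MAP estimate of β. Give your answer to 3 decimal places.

β̂_MAP = 1.133

log p(β | y) = −Σ(yᵢ − βxᵢ)²/(2·4) − β²/(2·1) + const.
Setting the derivative to zero: Σxᵢ(yᵢ − βxᵢ)/4 − β/1 = 0, so β = Σxᵢyᵢ / (Σxᵢ² + σ²/τ²).
Σxᵢyᵢ = 3·5 + 2·3 + 3·3 + 2·2 = 34; Σxᵢ² = 26; σ²/τ² = 4.
β̂_MAP = 34 / (26 + 4) = 34/30 ≈ 1.133.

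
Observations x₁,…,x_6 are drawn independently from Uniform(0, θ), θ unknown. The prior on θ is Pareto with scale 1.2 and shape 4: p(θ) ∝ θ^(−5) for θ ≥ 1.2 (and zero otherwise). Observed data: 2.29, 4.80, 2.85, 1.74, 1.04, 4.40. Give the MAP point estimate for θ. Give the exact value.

The Uniform(0, θ) likelihood is θ^(−n) for θ ≥ max(xᵢ), zero otherwise. Here max(xᵢ) = 4.80.
Posterior ∝ θ^(−5) · θ^(−6) = θ^(−11) on θ ≥ max(1.2, 4.80) = 4.80.
This density is strictly decreasing in θ, so the posterior mode lies at the lower boundary of the support.

θ̂_MAP = 4.80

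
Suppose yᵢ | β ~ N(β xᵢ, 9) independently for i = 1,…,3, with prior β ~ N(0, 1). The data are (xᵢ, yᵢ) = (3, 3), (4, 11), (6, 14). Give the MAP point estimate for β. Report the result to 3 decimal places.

β̂_MAP = 1.957

log p(β | y) = −Σ(yᵢ − βxᵢ)²/(2·9) − β²/(2·1) + const.
Setting the derivative to zero: Σxᵢ(yᵢ − βxᵢ)/9 − β/1 = 0, so β = Σxᵢyᵢ / (Σxᵢ² + σ²/τ²).
Σxᵢyᵢ = 3·3 + 4·11 + 6·14 = 137; Σxᵢ² = 61; σ²/τ² = 9.
β̂_MAP = 137 / (61 + 9) = 137/70 ≈ 1.957.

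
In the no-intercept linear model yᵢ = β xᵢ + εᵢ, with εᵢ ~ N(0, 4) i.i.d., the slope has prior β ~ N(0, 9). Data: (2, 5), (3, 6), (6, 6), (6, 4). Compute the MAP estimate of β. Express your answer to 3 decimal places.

log p(β | y) = −Σ(yᵢ − βxᵢ)²/(2·4) − β²/(2·9) + const.
Setting the derivative to zero: Σxᵢ(yᵢ − βxᵢ)/4 − β/9 = 0, so β = Σxᵢyᵢ / (Σxᵢ² + σ²/τ²).
Σxᵢyᵢ = 2·5 + 3·6 + 6·6 + 6·4 = 88; Σxᵢ² = 85; σ²/τ² = 4/9.
β̂_MAP = 88 / (85 + 4/9) = 88/(769/9) = 792/769 ≈ 1.030.

β̂_MAP = 1.030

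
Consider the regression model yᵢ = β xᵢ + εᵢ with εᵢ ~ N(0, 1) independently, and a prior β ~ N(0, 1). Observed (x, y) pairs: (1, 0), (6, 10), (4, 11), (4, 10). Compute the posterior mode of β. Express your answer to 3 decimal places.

log p(β | y) = −Σ(yᵢ − βxᵢ)²/(2·1) − β²/(2·1) + const.
Setting the derivative to zero: Σxᵢ(yᵢ − βxᵢ)/1 − β/1 = 0, so β = Σxᵢyᵢ / (Σxᵢ² + σ²/τ²).
Σxᵢyᵢ = 1·0 + 6·10 + 4·11 + 4·10 = 144; Σxᵢ² = 69; σ²/τ² = 1.
β̂_MAP = 144 / (69 + 1) = 144/70 ≈ 2.057.

β̂_MAP = 2.057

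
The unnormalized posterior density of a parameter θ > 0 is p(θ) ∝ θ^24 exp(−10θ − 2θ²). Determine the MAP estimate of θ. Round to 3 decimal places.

ℓ'(θ) = 24/θ − 10 − 4θ. Setting this to zero and multiplying by θ: 4θ² + 10θ − 24 = 0.
θ = (−10 + √(10² + 4·4·24)) / (2·4) = (−10 + √484) / 8 = (−10 + 22)/8 = 3/2.
ℓ''(θ) = −24/θ² − 4 < 0, confirming a maximum.

θ̂_MAP = 1.500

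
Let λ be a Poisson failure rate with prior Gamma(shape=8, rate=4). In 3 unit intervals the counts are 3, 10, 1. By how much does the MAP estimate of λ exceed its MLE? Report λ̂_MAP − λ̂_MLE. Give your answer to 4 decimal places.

Σxᵢ = 14. Posterior is Gamma(22, 7); MAP = (22−1)/7 = 21/7 ≈ 3.00000.
MLE = x̄ = 14/3 ≈ 4.66667.
Difference = 21/7 − 14/3 = -5/3 ≈ -1.6667.

MAP − MLE = -1.6667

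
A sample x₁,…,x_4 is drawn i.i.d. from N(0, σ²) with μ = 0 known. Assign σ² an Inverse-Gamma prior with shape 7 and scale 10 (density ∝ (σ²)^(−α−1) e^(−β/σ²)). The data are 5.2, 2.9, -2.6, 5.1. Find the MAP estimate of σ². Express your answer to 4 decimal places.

σ̂²_MAP = 4.4110

Sum of squared deviations about the known mean: SS = (5.2−0)² + (2.9−0)² + (-2.6−0)² + (5.1−0)² = 68.22.
The Normal likelihood contributes (σ²)^(−n/2) exp(−SS/(2σ²)), so the posterior is Inverse-Gamma(α + n/2, β + SS/2) = Inverse-Gamma(9, 44.11).
The mode of Inverse-Gamma(a, b) is b/(a+1) = 44.11/10 ≈ 4.4110.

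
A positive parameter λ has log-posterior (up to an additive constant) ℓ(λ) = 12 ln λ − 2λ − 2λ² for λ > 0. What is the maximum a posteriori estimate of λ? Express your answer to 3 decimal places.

ℓ'(λ) = 12/λ − 2 − 4λ. Setting this to zero and multiplying by λ: 4λ² + 2λ − 12 = 0.
λ = (−2 + √(2² + 4·4·12)) / (2·4) = (−2 + √196) / 8 = (−2 + 14)/8 = 3/2.
ℓ''(λ) = −12/λ² − 4 < 0, confirming a maximum.

λ̂_MAP = 1.500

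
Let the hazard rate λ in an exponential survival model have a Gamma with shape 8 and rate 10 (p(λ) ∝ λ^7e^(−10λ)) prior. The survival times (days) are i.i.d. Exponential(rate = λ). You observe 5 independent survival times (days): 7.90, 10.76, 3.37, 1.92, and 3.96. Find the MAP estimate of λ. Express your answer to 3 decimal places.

The Exponential(rate=λ) likelihood is ∝ λ^n e^(−λΣtᵢ). Here n = 5 and Σtᵢ = 7.90 + 10.76 + 3.37 + 1.92 + 3.96 = 27.91.
Posterior ∝ λ^7e^(−10λ) · λ^5e^(−27.91λ) = λ^12e^(−37.91λ), i.e. Gamma(13, 37.91).
Mode = (a−1)/b = 12/37.91 ≈ 0.317.

λ̂_MAP = 0.317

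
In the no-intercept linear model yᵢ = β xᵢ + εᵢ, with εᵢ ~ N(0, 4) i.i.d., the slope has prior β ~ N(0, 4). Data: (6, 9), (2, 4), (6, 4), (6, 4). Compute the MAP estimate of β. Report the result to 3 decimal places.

log p(β | y) = −Σ(yᵢ − βxᵢ)²/(2·4) − β²/(2·4) + const.
Setting the derivative to zero: Σxᵢ(yᵢ − βxᵢ)/4 − β/4 = 0, so β = Σxᵢyᵢ / (Σxᵢ² + σ²/τ²).
Σxᵢyᵢ = 6·9 + 2·4 + 6·4 + 6·4 = 110; Σxᵢ² = 112; σ²/τ² = 1.
β̂_MAP = 110 / (112 + 1) = 110/113 ≈ 0.973.

β̂_MAP = 0.973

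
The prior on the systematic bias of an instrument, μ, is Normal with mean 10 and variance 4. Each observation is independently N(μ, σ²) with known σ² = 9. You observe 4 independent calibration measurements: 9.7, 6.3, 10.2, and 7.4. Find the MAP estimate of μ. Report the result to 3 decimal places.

n = 4; x̄ = (9.7 + 6.3 + 10.2 + 7.4)/4 = 33.6/4 = 8.4.
For a Normal prior and Normal likelihood with known variance, the posterior is Normal; its mode equals its mean, the precision-weighted average.
Prior precision 1/σ₀² = 1/4 = 0.25; data precision n/σ² = 4/9.
μ̂ = (0.25·10 + (4/9)·8.4) / (0.25 + 4/9) = (187/30)/(25/36) = 8.976.

μ̂_MAP = 8.976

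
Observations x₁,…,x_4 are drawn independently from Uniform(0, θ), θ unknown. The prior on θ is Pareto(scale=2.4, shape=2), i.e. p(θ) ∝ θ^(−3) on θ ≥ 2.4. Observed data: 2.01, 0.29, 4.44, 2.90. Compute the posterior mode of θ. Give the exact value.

θ̂_MAP = 4.44

The Uniform(0, θ) likelihood is θ^(−n) for θ ≥ max(xᵢ), zero otherwise. Here max(xᵢ) = 4.44.
Posterior ∝ θ^(−3) · θ^(−4) = θ^(−7) on θ ≥ max(2.4, 4.44) = 4.44.
This density is strictly decreasing in θ, so the posterior mode lies at the lower boundary of the support.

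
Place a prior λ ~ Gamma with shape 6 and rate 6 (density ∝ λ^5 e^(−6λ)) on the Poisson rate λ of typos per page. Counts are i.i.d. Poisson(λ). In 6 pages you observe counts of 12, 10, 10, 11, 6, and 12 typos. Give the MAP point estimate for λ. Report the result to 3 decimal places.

λ̂_MAP = 5.500

Σxᵢ = 12+10+10+11+6+12 = 61, with n = 6.
Posterior ∝ λ^5e^(−6λ) · λ^61e^(−6λ) = λ^66e^(−12λ), i.e. Gamma(shape=67, rate=12).
The mode of a Gamma(a, b) with a ≥ 1 (shape–rate) is (a−1)/b = 66/12 ≈ 5.500.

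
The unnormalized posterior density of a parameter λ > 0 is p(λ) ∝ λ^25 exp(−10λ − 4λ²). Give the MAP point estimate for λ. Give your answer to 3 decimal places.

ℓ'(λ) = 25/λ − 10 − 8λ. Setting this to zero and multiplying by λ: 8λ² + 10λ − 25 = 0.
λ = (−10 + √(10² + 4·8·25)) / (2·8) = (−10 + √900) / 16 = (−10 + 30)/16 = 5/4.
ℓ''(λ) = −25/λ² − 8 < 0, confirming a maximum.

λ̂_MAP = 1.250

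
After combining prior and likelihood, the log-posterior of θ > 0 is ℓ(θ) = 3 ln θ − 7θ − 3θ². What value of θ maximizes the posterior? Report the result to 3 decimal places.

θ̂_MAP = 0.333

ℓ'(θ) = 3/θ − 7 − 6θ. Setting this to zero and multiplying by θ: 6θ² + 7θ − 3 = 0.
θ = (−7 + √(7² + 4·6·3)) / (2·6) = (−7 + √121) / 12 = (−7 + 11)/12 = 1/3.
ℓ''(θ) = −3/θ² − 6 < 0, confirming a maximum.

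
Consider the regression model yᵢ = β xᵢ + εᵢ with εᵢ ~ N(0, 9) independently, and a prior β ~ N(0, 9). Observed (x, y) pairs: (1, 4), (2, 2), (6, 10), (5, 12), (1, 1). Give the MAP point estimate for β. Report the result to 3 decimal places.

log p(β | y) = −Σ(yᵢ − βxᵢ)²/(2·9) − β²/(2·9) + const.
Setting the derivative to zero: Σxᵢ(yᵢ − βxᵢ)/9 − β/9 = 0, so β = Σxᵢyᵢ / (Σxᵢ² + σ²/τ²).
Σxᵢyᵢ = 1·4 + 2·2 + 6·10 + 5·12 + 1·1 = 129; Σxᵢ² = 67; σ²/τ² = 1.
β̂_MAP = 129 / (67 + 1) = 129/68 ≈ 1.897.

β̂_MAP = 1.897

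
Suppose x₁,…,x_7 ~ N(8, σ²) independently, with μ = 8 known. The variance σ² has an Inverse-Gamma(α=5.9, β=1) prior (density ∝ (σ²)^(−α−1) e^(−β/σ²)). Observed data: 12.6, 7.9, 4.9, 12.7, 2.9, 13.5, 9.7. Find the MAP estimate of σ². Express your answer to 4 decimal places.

σ̂²_MAP = 5.4817

Sum of squared deviations about the known mean: SS = (12.6−8)² + (7.9−8)² + (4.9−8)² + (12.7−8)² + (2.9−8)² + (13.5−8)² + (9.7−8)² = 112.02.
The Normal likelihood contributes (σ²)^(−n/2) exp(−SS/(2σ²)), so the posterior is Inverse-Gamma(α + n/2, β + SS/2) = Inverse-Gamma(9.4, 57.01).
The mode of Inverse-Gamma(a, b) is b/(a+1) = 57.01/10.4 ≈ 5.4817.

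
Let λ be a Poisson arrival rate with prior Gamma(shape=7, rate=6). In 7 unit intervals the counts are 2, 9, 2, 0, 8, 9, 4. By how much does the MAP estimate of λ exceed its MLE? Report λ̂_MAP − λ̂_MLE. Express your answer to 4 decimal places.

Σxᵢ = 34. Posterior is Gamma(41, 13); MAP = (41−1)/13 = 40/13 ≈ 3.07692.
MLE = x̄ = 34/7 ≈ 4.85714.
Difference = 40/13 − 34/7 = -162/91 ≈ -1.7802.

MAP − MLE = -1.7802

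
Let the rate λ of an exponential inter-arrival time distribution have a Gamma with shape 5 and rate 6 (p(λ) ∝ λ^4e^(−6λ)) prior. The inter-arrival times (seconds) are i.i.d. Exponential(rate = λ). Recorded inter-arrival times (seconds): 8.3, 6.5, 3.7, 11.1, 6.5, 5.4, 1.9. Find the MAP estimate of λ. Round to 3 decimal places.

The Exponential(rate=λ) likelihood is ∝ λ^n e^(−λΣtᵢ). Here n = 7 and Σtᵢ = 8.3 + 6.5 + 3.7 + 11.1 + 6.5 + 5.4 + 1.9 = 43.4.
Posterior ∝ λ^4e^(−6λ) · λ^7e^(−43.4λ) = λ^11e^(−49.4λ), i.e. Gamma(12, 49.4).
Mode = (a−1)/b = 11/49.4 ≈ 0.223.

λ̂_MAP = 0.223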